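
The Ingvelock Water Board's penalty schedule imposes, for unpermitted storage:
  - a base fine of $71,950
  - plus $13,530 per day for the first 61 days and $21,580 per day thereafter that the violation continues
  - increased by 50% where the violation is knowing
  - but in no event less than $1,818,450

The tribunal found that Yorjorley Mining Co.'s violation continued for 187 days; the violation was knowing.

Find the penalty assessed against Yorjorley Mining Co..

First 61 days: 61 × $13,530 = $825,330
Remaining days: (187 − 61) × $21,580 = $2,719,080
Per-day component: $825,330 + $2,719,080 = $3,544,410
Base plus per-day: $71,950 + $3,544,410 = $3,616,360
Enhancement: 50% of $3,616,360 = $1,808,180
Enhanced fine: $3,616,360 + $1,808,180 = $5,424,540
Minimum $1,818,450: $5,424,540 meets the minimum, no increase.

$5,424,540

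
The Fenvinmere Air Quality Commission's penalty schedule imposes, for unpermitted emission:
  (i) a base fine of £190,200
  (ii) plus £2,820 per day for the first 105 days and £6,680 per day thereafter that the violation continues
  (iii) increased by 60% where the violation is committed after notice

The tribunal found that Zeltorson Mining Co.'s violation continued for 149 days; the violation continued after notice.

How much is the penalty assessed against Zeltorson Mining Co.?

First 105 days: 105 × £2,820 = £296,100
Remaining days: (149 − 105) × £6,680 = £293,920
Per-day component: £296,100 + £293,920 = £590,020
Base plus per-day: £190,200 + £590,020 = £780,220
Enhancement: 60% of £780,220 = £468,132
Enhanced fine: £780,220 + £468,132 = £1,248,352

£1,248,352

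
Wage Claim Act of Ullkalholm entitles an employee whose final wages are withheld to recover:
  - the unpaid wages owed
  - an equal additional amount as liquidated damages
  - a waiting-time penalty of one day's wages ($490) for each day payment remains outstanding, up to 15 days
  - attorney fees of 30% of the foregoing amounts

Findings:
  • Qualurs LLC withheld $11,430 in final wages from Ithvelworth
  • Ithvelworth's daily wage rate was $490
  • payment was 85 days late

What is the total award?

$39,273

Liquidated damages (equal amount): $11,430
Penalty days: min(85, 15) = 15
Waiting-time penalty: 15 × $490 = $7,350
Subtotal: $11,430 + $11,430 + $7,350 = $30,210
Attorney fees: 30% of $30,210 = $9,063
Total award: $30,210 + $9,063 = $39,273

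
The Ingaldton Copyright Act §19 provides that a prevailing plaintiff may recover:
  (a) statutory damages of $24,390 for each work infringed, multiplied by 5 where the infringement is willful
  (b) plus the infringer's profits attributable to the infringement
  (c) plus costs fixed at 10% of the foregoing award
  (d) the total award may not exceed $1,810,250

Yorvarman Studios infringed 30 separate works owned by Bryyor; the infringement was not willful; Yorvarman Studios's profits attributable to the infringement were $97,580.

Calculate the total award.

Award: $912,208

Statutory damages: 30 × $24,390 = $731,700
Infringement not willful: no ×5 enhancement.
Combined award: $731,700 + $97,580 = $829,280
Costs: 10% of $829,280 = $82,928
Award plus costs: $829,280 + $82,928 = $912,208
Cap at $1,810,250: $912,208 is within the cap, no reduction.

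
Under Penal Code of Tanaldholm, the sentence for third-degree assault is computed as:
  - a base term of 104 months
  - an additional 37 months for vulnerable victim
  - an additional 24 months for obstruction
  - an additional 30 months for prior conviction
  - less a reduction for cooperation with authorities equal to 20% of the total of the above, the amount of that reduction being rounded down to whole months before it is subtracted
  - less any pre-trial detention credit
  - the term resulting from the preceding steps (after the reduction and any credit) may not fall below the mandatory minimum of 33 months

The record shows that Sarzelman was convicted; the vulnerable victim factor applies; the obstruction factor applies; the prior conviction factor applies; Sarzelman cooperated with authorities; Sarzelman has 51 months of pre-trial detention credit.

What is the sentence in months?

105 months

Vulnerable victim enhancement: +37 months
Obstruction enhancement: +24 months
Prior conviction enhancement: +30 months
Adjusted term: 104 months + 37 months + 24 months + 30 months = 195 months
Cooperation with authorities reduction: 20% of 195 months = 39 months (rounded down)
After reduction: 195 − 39 = 156 months
Less pre-trial detention credit: 156 months − 51 months = 105 months
Minimum 33 months: 105 months meets the minimum, no increase.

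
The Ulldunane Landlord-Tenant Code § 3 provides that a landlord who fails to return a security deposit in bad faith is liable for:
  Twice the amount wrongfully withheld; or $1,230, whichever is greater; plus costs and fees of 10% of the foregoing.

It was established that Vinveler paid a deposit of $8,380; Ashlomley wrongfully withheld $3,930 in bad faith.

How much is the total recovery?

Doubled: 2 × $3,930 = $7,860
Minimum $1,230: $7,860 meets the minimum, no increase.
Costs and fees: 10% of $7,860 = $786
Total recovery: $7,860 + $786 = $8,646

$8,646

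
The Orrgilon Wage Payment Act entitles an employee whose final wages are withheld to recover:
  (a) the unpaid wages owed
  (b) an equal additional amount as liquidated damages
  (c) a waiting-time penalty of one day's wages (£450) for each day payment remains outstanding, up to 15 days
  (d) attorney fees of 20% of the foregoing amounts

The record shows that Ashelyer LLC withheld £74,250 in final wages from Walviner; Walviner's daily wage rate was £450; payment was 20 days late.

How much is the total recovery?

Liquidated damages (equal amount): £74,250
Penalty days: min(20, 15) = 15
Waiting-time penalty: 15 × £450 = £6,750
Subtotal: £74,250 + £74,250 + £6,750 = £155,250
Attorney fees: 20% of £155,250 = £31,050
Total award: £155,250 + £31,050 = £186,300

£186,300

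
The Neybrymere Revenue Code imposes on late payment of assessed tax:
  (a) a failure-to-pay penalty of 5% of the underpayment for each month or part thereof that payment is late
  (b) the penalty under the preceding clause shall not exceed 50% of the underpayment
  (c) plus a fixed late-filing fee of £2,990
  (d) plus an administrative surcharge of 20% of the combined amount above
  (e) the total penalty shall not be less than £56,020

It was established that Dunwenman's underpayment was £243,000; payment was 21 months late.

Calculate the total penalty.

£149,388

Accrued rate: 5% × 21 = 105%, capped at 50% → 50%
Failure-to-pay penalty: 50% of £243,000 = £121,500
Penalty before surcharge: £121,500 + £2,990 = £124,490
Administrative surcharge: 20% of £124,490 = £24,898
Total penalty: £124,490 + £24,898 = £149,388
Minimum £56,020: £149,388 meets the minimum, no increase.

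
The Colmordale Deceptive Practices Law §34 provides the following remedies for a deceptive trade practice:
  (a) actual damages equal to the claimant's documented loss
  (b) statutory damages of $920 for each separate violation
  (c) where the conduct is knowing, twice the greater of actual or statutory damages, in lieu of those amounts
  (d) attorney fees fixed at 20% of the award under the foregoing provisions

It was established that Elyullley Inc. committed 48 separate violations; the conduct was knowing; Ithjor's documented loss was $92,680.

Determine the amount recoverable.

Total recovery: $222,432

Statutory damages: 48 × $920 = $44,160
Greater of actual damages ($92,680) or statutory damages ($44,160): $92,680
Doubled: 2 × $92,680 = $185,360
Attorney fees: 20% of $185,360 = $37,072
Total recovery: $185,360 + $37,072 = $222,432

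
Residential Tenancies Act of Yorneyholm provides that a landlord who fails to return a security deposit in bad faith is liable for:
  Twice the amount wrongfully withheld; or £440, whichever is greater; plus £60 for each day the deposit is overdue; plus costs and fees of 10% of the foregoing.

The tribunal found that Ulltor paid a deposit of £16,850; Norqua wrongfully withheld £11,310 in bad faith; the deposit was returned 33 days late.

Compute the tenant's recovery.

£27,060

Doubled: 2 × £11,310 = £22,620
Minimum £440: £22,620 meets the minimum, no increase.
Late-return penalty: 33 × £60 = £1,980
Damages plus late penalty: £22,620 + £1,980 = £24,600
Costs and fees: 10% of £24,600 = £2,460
Total recovery: £24,600 + £2,460 = £27,060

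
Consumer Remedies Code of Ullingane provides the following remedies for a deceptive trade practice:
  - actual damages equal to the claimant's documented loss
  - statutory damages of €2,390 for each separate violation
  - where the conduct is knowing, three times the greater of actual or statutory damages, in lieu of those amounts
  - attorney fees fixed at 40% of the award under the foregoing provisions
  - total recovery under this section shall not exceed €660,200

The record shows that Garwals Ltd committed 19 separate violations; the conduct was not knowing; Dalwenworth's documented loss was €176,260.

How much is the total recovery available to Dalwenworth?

Statutory damages: 19 × €2,390 = €45,410
Conduct not knowing: the in-lieu enhancement does not apply.
Actual plus statutory damages: €176,260 + €45,410 = €221,670
Attorney fees: 40% of €221,670 = €88,668
Total before cap: €221,670 + €88,668 = €310,338
Cap at €660,200: €310,338 is within the cap, no reduction.

€310,338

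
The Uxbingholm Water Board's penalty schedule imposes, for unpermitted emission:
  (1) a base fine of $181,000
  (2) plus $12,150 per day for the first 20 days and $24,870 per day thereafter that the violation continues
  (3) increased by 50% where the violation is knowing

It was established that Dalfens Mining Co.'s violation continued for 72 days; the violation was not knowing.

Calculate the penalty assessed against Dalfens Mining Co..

First 20 days: 20 × $12,150 = $243,000
Remaining days: (72 − 20) × $24,870 = $1,293,240
Per-day component: $243,000 + $1,293,240 = $1,536,240
Base plus per-day: $181,000 + $1,536,240 = $1,717,240
The violation was not knowing: no 50% increase.

Civil penalty: $1,717,240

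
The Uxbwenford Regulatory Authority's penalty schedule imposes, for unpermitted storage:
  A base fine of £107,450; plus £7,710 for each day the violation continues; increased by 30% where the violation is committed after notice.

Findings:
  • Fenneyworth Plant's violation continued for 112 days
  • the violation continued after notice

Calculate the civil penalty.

Per-day component: 112 × £7,710 = £863,520
Base plus per-day: £107,450 + £863,520 = £970,970
Enhancement: 30% of £970,970 = £291,291
Enhanced fine: £970,970 + £291,291 = £1,262,261

£1,262,261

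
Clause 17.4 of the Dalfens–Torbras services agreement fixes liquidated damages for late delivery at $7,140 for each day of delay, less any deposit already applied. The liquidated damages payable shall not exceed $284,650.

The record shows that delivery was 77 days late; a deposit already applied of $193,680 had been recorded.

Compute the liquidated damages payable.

$284,650

Per-day damages: 77 × $7,140 = $549,780
Less deposit already applied: $549,780 − $193,680 = $356,100
Cap at $284,650: $356,100 exceeds the cap → $284,650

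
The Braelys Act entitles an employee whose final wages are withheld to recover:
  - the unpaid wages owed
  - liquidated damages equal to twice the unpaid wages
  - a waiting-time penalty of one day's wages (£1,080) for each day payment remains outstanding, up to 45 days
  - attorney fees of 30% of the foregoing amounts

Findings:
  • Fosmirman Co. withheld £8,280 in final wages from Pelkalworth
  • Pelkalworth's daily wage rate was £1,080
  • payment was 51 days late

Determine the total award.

£95,472

Doubled: 2 × £8,280 = £16,560
Penalty days: min(51, 45) = 45
Waiting-time penalty: 45 × £1,080 = £48,600
Subtotal: £8,280 + £16,560 + £48,600 = £73,440
Attorney fees: 30% of £73,440 = £22,032
Total award: £73,440 + £22,032 = £95,472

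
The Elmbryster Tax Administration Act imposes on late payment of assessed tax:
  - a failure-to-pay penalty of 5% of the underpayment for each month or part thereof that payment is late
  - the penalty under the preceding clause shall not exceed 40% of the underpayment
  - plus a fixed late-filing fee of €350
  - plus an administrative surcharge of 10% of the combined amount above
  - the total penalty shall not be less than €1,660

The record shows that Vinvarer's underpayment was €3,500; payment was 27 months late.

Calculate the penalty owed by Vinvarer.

Accrued rate: 5% × 27 = 135%, capped at 40% → 40%
Failure-to-pay penalty: 40% of €3,500 = €1,400
Penalty before surcharge: €1,400 + €350 = €1,750
Administrative surcharge: 10% of €1,750 = €175
Total penalty: €1,750 + €175 = €1,925
Minimum €1,660: €1,925 meets the minimum, no increase.

€1,925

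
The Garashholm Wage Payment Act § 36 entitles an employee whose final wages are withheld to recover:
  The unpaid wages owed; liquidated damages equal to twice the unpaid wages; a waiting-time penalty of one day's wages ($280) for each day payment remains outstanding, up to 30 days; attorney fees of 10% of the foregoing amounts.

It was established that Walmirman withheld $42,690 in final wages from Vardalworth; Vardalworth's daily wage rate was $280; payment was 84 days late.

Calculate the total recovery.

$150,117

Doubled: 2 × $42,690 = $85,380
Penalty days: min(84, 30) = 30
Waiting-time penalty: 30 × $280 = $8,400
Subtotal: $42,690 + $85,380 + $8,400 = $136,470
Attorney fees: 10% of $136,470 = $13,647
Total award: $136,470 + $13,647 = $150,117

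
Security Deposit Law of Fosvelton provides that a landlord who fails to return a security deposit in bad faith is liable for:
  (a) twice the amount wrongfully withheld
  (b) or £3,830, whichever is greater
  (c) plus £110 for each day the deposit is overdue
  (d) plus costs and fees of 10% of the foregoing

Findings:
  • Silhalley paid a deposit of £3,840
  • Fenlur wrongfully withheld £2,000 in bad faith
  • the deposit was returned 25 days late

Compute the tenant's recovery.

£7,425

Doubled: 2 × £2,000 = £4,000
Minimum £3,830: £4,000 meets the minimum, no increase.
Late-return penalty: 25 × £110 = £2,750
Damages plus late penalty: £4,000 + £2,750 = £6,750
Costs and fees: 10% of £6,750 = £675
Total recovery: £6,750 + £675 = £7,425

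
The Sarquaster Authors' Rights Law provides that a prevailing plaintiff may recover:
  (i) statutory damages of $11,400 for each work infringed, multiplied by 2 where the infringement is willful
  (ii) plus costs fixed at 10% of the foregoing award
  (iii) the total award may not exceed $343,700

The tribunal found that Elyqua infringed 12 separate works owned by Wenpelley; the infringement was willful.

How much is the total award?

$300,960

Statutory damages: 12 × $11,400 = $136,800
Doubled: 2 × $136,800 = $273,600
Costs: 10% of $273,600 = $27,360
Award plus costs: $273,600 + $27,360 = $300,960
Cap at $343,700: $300,960 is within the cap, no reduction.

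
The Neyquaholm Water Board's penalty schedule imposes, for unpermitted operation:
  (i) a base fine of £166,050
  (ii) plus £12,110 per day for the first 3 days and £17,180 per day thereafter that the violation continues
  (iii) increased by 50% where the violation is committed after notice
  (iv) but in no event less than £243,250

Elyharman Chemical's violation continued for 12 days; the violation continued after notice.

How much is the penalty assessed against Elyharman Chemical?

First 3 days: 3 × £12,110 = £36,330
Remaining days: (12 − 3) × £17,180 = £154,620
Per-day component: £36,330 + £154,620 = £190,950
Base plus per-day: £166,050 + £190,950 = £357,000
Enhancement: 50% of £357,000 = £178,500
Enhanced fine: £357,000 + £178,500 = £535,500
Minimum £243,250: £535,500 meets the minimum, no increase.

Civil penalty: £535,500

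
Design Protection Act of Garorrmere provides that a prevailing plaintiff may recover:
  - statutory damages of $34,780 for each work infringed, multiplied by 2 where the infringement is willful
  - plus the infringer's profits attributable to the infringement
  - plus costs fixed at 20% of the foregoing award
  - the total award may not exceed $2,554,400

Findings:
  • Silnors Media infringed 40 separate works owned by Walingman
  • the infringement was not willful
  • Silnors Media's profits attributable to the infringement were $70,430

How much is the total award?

$1,753,956

Statutory damages: 40 × $34,780 = $1,391,200
Infringement not willful: no ×2 enhancement.
Combined award: $1,391,200 + $70,430 = $1,461,630
Costs: 20% of $1,461,630 = $292,326
Award plus costs: $1,461,630 + $292,326 = $1,753,956
Cap at $2,554,400: $1,753,956 is within the cap, no reduction.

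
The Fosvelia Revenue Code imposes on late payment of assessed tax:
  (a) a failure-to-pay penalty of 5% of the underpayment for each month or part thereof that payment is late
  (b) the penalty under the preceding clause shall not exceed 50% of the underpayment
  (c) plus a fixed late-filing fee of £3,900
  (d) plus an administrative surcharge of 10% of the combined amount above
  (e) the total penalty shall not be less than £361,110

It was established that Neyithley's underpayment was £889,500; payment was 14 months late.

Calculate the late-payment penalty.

£493,515

Accrued rate: 5% × 14 = 70%, capped at 50% → 50%
Failure-to-pay penalty: 50% of £889,500 = £444,750
Penalty before surcharge: £444,750 + £3,900 = £448,650
Administrative surcharge: 10% of £448,650 = £44,865
Total penalty: £448,650 + £44,865 = £493,515
Minimum £361,110: £493,515 meets the minimum, no increase.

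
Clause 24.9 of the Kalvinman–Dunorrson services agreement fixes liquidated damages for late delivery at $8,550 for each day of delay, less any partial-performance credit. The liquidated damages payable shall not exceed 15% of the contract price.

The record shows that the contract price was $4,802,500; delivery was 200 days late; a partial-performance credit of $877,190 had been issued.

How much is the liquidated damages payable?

$720,375

Per-day damages: 200 × $8,550 = $1,710,000
Less partial-performance credit: $1,710,000 − $877,190 = $832,810
Cap: 15% of $4,802,500 = $720,375
Cap at $720,375: $832,810 exceeds the cap → $720,375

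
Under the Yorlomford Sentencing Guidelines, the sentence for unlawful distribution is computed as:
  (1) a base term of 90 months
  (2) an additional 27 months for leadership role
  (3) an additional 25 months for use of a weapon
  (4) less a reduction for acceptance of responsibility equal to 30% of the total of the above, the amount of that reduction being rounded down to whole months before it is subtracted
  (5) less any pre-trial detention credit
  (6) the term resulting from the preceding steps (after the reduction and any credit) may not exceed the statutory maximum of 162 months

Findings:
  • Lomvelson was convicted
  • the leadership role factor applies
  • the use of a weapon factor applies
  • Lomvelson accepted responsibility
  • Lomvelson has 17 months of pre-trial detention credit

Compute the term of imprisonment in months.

83 months

Leadership role enhancement: +27 months
Use of a weapon enhancement: +25 months
Adjusted term: 90 months + 27 months + 25 months = 142 months
Acceptance of responsibility reduction: 30% of 142 months = 42 months (rounded down)
After reduction: 142 − 42 = 100 months
Less pre-trial detention credit: 100 months − 17 months = 83 months
Cap at 162 months: 83 months is within the cap, no reduction.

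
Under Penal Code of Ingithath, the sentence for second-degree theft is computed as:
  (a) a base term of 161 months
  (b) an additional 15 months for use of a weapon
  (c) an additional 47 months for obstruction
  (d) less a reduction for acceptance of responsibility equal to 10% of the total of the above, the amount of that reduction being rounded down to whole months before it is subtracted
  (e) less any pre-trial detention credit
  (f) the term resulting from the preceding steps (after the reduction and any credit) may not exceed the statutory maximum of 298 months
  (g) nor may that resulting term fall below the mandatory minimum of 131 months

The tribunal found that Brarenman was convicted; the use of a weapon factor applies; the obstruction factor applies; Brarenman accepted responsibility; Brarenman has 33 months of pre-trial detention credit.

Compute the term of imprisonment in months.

Use of a weapon enhancement: +15 months
Obstruction enhancement: +47 months
Adjusted term: 161 months + 15 months + 47 months = 223 months
Acceptance of responsibility reduction: 10% of 223 months = 22 months (rounded down)
After reduction: 223 − 22 = 201 months
Less pre-trial detention credit: 201 months − 33 months = 168 months
Cap at 298 months: 168 months is within the cap, no reduction.
Minimum 131 months: 168 months meets the minimum, no increase.

168 months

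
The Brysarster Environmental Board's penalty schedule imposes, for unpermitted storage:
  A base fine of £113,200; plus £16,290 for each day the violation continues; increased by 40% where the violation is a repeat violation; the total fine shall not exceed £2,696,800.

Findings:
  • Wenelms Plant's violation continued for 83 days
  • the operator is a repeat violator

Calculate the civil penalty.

Per-day component: 83 × £16,290 = £1,352,070
Base plus per-day: £113,200 + £1,352,070 = £1,465,270
Enhancement: 40% of £1,465,270 = £586,108
Enhanced fine: £1,465,270 + £586,108 = £2,051,378
Cap at £2,696,800: £2,051,378 is within the cap, no reduction.

£2,051,378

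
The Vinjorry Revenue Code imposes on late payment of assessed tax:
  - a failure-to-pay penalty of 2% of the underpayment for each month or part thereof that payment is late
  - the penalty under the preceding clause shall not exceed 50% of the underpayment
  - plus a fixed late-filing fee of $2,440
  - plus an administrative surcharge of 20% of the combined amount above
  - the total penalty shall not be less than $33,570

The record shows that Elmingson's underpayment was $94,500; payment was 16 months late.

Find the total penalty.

Accrued rate: 2% × 16 = 32%, capped at 50% → 32%
Failure-to-pay penalty: 32% of $94,500 = $30,240
Penalty before surcharge: $30,240 + $2,440 = $32,680
Administrative surcharge: 20% of $32,680 = $6,536
Total penalty: $32,680 + $6,536 = $39,216
Minimum $33,570: $39,216 meets the minimum, no increase.

$39,216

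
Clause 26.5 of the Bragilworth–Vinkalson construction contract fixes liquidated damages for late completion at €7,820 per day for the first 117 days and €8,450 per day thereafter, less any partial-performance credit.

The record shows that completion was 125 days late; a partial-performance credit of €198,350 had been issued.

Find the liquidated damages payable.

€784,190

First 117 days: 117 × €7,820 = €914,940
Remaining days: (125 − 117) × €8,450 = €67,600
Accrued per-day damages: €914,940 + €67,600 = €982,540
Less partial-performance credit: €982,540 − €198,350 = €784,190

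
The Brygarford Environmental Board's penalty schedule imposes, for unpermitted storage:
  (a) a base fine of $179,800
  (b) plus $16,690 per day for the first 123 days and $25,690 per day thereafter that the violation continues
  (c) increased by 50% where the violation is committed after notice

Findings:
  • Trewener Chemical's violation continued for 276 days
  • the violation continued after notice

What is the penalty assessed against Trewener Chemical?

$9,244,860

First 123 days: 123 × $16,690 = $2,052,870
Remaining days: (276 − 123) × $25,690 = $3,930,570
Per-day component: $2,052,870 + $3,930,570 = $5,983,440
Base plus per-day: $179,800 + $5,983,440 = $6,163,240
Enhancement: 50% of $6,163,240 = $3,081,620
Enhanced fine: $6,163,240 + $3,081,620 = $9,244,860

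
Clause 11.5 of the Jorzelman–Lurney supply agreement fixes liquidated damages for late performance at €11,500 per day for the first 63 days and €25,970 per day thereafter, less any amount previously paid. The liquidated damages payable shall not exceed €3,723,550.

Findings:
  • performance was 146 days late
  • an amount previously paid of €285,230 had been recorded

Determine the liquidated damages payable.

First 63 days: 63 × €11,500 = €724,500
Remaining days: (146 − 63) × €25,970 = €2,155,510
Accrued per-day damages: €724,500 + €2,155,510 = €2,880,010
Less amount previously paid: €2,880,010 − €285,230 = €2,594,780
Cap at €3,723,550: €2,594,780 is within the cap, no reduction.

€2,594,780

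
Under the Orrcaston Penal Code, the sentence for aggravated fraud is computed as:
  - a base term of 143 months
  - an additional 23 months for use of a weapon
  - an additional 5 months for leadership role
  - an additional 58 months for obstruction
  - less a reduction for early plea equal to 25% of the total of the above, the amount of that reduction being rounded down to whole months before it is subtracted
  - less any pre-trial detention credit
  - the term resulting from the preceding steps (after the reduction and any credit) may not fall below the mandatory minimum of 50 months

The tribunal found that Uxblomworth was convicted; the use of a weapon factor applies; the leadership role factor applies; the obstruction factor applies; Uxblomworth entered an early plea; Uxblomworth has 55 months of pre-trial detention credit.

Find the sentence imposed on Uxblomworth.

Use of a weapon enhancement: +23 months
Leadership role enhancement: +5 months
Obstruction enhancement: +58 months
Adjusted term: 143 months + 23 months + 5 months + 58 months = 229 months
Early plea reduction: 25% of 229 months = 57 months (rounded down)
After reduction: 229 − 57 = 172 months
Less pre-trial detention credit: 172 months − 55 months = 117 months
Minimum 50 months: 117 months meets the minimum, no increase.

117 months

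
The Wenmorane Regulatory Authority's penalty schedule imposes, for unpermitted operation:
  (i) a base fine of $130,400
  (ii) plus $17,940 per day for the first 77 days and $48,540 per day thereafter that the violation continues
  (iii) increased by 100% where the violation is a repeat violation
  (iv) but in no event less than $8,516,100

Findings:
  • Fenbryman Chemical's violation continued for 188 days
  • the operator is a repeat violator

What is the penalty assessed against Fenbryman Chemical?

First 77 days: 77 × $17,940 = $1,381,380
Remaining days: (188 − 77) × $48,540 = $5,387,940
Per-day component: $1,381,380 + $5,387,940 = $6,769,320
Base plus per-day: $130,400 + $6,769,320 = $6,899,720
Enhancement: 100% of $6,899,720 = $6,899,720
Enhanced fine: $6,899,720 + $6,899,720 = $13,799,440
Minimum $8,516,100: $13,799,440 meets the minimum, no increase.

Civil penalty: $13,799,440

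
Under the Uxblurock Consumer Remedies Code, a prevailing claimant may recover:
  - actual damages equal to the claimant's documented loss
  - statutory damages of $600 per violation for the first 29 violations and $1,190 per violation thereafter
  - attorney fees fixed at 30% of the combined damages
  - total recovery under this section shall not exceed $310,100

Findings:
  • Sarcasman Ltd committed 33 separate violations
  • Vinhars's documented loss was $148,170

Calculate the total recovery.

First 29 violations: 29 × $600 = $17,400
Remaining violations: (33 − 29) × $1,190 = $4,760
Statutory damages: $17,400 + $4,760 = $22,160
Combined damages: $148,170 + $22,160 = $170,330
Attorney fees: 30% of $170,330 = $51,099
Total before cap: $170,330 + $51,099 = $221,429
Cap at $310,100: $221,429 is within the cap, no reduction.

$221,429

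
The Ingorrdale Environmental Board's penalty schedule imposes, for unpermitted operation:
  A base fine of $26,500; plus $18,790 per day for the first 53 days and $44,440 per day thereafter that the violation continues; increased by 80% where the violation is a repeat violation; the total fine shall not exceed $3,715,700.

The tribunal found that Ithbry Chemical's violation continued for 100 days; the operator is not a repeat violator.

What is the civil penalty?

$3,111,050

First 53 days: 53 × $18,790 = $995,870
Remaining days: (100 − 53) × $44,440 = $2,088,680
Per-day component: $995,870 + $2,088,680 = $3,084,550
Base plus per-day: $26,500 + $3,084,550 = $3,111,050
The operator is not a repeat violator: no 80% increase.
Cap at $3,715,700: $3,111,050 is within the cap, no reduction.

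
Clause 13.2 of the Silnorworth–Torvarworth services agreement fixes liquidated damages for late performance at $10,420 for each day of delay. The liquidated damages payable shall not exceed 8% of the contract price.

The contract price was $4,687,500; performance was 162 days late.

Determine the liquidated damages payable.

Per-day damages: 162 × $10,420 = $1,688,040
Cap: 8% of $4,687,500 = $375,000
Cap at $375,000: $1,688,040 exceeds the cap → $375,000

$375,000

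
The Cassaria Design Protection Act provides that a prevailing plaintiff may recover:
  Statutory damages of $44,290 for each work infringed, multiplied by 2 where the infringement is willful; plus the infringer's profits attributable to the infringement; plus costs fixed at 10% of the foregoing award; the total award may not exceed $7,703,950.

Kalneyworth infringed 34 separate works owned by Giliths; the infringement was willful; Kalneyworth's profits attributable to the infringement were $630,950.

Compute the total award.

$4,006,937

Statutory damages: 34 × $44,290 = $1,505,860
Doubled: 2 × $1,505,860 = $3,011,720
Combined award: $3,011,720 + $630,950 = $3,642,670
Costs: 10% of $3,642,670 = $364,267
Award plus costs: $3,642,670 + $364,267 = $4,006,937
Cap at $7,703,950: $4,006,937 is within the cap, no reduction.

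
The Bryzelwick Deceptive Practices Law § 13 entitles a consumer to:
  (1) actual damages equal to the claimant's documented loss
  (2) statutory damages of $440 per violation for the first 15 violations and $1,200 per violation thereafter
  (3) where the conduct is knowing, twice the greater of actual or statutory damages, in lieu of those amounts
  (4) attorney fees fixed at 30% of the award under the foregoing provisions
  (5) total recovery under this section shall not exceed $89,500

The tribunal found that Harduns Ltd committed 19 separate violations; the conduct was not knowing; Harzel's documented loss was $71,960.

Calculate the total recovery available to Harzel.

$89,500

First 15 violations: 15 × $440 = $6,600
Remaining violations: (19 − 15) × $1,200 = $4,800
Statutory damages: $6,600 + $4,800 = $11,400
Conduct not knowing: the in-lieu enhancement does not apply.
Actual plus statutory damages: $71,960 + $11,400 = $83,360
Attorney fees: 30% of $83,360 = $25,008
Total before cap: $83,360 + $25,008 = $108,368
Cap at $89,500: $108,368 exceeds the cap → $89,500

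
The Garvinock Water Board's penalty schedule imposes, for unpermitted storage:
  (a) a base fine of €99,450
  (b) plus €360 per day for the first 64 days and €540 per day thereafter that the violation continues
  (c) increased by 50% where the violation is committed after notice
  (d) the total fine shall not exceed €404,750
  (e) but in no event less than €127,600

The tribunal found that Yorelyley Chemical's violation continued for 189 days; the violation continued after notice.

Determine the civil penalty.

First 64 days: 64 × €360 = €23,040
Remaining days: (189 − 64) × €540 = €67,500
Per-day component: €23,040 + €67,500 = €90,540
Base plus per-day: €99,450 + €90,540 = €189,990
Enhancement: 50% of €189,990 = €94,995
Enhanced fine: €189,990 + €94,995 = €284,985
Cap at €404,750: €284,985 is within the cap, no reduction.
Minimum €127,600: €284,985 meets the minimum, no increase.

€284,985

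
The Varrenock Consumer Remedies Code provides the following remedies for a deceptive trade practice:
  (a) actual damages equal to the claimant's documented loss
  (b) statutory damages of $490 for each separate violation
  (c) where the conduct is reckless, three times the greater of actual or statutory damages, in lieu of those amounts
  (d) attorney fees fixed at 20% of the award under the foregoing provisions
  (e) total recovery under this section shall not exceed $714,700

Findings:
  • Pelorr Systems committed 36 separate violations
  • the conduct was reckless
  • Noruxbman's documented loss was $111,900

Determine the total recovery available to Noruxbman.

Total recovery: $402,840

Statutory damages: 36 × $490 = $17,640
Greater of actual damages ($111,900) or statutory damages ($17,640): $111,900
Trebled: 3 × $111,900 = $335,700
Attorney fees: 20% of $335,700 = $67,140
Total before cap: $335,700 + $67,140 = $402,840
Cap at $714,700: $402,840 is within the cap, no reduction.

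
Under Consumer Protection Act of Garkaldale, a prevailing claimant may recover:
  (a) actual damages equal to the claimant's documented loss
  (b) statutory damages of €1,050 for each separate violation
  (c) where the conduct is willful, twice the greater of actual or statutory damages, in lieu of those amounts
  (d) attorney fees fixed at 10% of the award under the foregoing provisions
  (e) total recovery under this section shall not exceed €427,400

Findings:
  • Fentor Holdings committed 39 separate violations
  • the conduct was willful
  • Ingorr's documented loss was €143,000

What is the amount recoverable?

Statutory damages: 39 × €1,050 = €40,950
Greater of actual damages (€143,000) or statutory damages (€40,950): €143,000
Doubled: 2 × €143,000 = €286,000
Attorney fees: 10% of €286,000 = €28,600
Total before cap: €286,000 + €28,600 = €314,600
Cap at €427,400: €314,600 is within the cap, no reduction.

Total recovery: €314,600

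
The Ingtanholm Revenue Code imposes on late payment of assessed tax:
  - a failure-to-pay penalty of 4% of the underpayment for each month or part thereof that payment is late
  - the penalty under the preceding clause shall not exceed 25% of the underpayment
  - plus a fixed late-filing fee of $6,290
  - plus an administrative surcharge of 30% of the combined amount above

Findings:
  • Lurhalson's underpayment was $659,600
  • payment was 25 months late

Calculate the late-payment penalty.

Accrued rate: 4% × 25 = 100%, capped at 25% → 25%
Failure-to-pay penalty: 25% of $659,600 = $164,900
Penalty before surcharge: $164,900 + $6,290 = $171,190
Administrative surcharge: 30% of $171,190 = $51,357
Total penalty: $171,190 + $51,357 = $222,547

$222,547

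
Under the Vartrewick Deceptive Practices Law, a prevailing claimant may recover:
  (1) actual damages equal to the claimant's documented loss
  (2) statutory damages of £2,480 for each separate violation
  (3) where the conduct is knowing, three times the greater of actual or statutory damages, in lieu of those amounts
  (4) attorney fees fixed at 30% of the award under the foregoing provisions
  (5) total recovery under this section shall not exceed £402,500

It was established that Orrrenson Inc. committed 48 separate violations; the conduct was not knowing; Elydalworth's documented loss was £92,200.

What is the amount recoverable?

Total recovery: £274,612

Statutory damages: 48 × £2,480 = £119,040
Conduct not knowing: the in-lieu enhancement does not apply.
Actual plus statutory damages: £92,200 + £119,040 = £211,240
Attorney fees: 30% of £211,240 = £63,372
Total before cap: £211,240 + £63,372 = £274,612
Cap at £402,500: £274,612 is within the cap, no reduction.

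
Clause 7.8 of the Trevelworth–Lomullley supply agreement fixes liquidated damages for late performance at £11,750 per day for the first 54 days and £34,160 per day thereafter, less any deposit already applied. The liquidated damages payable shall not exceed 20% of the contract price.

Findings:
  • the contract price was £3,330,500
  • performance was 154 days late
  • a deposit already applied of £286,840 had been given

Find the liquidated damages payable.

First 54 days: 54 × £11,750 = £634,500
Remaining days: (154 − 54) × £34,160 = £3,416,000
Accrued per-day damages: £634,500 + £3,416,000 = £4,050,500
Less deposit already applied: £4,050,500 − £286,840 = £3,763,660
Cap: 20% of £3,330,500 = £666,100
Cap at £666,100: £3,763,660 exceeds the cap → £666,100

£666,100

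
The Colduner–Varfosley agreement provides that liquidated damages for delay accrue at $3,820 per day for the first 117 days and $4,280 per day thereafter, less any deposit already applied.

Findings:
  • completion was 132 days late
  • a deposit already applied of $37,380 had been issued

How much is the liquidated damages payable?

First 117 days: 117 × $3,820 = $446,940
Remaining days: (132 − 117) × $4,280 = $64,200
Accrued per-day damages: $446,940 + $64,200 = $511,140
Less deposit already applied: $511,140 − $37,380 = $473,760

$473,760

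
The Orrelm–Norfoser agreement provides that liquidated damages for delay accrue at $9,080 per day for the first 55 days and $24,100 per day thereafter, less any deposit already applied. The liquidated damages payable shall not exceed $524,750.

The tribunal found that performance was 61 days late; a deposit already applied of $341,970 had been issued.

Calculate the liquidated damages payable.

First 55 days: 55 × $9,080 = $499,400
Remaining days: (61 − 55) × $24,100 = $144,600
Accrued per-day damages: $499,400 + $144,600 = $644,000
Less deposit already applied: $644,000 − $341,970 = $302,030
Cap at $524,750: $302,030 is within the cap, no reduction.

$302,030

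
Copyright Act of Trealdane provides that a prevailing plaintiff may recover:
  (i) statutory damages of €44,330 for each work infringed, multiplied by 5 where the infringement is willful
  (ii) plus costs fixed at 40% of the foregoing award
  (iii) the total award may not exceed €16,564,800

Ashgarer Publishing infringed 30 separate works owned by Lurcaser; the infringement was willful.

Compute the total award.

Statutory damages: 30 × €44,330 = €1,329,900
Multiplied by 5: 5 × €1,329,900 = €6,649,500
Costs: 40% of €6,649,500 = €2,659,800
Award plus costs: €6,649,500 + €2,659,800 = €9,309,300
Cap at €16,564,800: €9,309,300 is within the cap, no reduction.

€9,309,300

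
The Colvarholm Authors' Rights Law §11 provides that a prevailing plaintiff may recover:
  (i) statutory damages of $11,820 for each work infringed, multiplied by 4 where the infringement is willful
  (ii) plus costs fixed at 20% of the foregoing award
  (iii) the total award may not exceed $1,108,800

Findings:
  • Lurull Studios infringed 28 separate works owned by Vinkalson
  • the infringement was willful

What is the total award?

Statutory damages: 28 × $11,820 = $330,960
Multiplied by 4: 4 × $330,960 = $1,323,840
Costs: 20% of $1,323,840 = $264,768
Award plus costs: $1,323,840 + $264,768 = $1,588,608
Cap at $1,108,800: $1,588,608 exceeds the cap → $1,108,800

$1,108,800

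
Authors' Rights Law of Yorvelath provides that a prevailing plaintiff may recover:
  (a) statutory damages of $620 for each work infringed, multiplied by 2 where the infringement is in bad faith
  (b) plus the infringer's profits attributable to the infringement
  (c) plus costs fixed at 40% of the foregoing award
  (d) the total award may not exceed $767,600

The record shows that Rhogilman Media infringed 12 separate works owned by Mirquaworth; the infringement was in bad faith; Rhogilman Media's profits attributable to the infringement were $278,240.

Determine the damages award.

Statutory damages: 12 × $620 = $7,440
Doubled: 2 × $7,440 = $14,880
Combined award: $14,880 + $278,240 = $293,120
Costs: 40% of $293,120 = $117,248
Award plus costs: $293,120 + $117,248 = $410,368
Cap at $767,600: $410,368 is within the cap, no reduction.

Award: $410,368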